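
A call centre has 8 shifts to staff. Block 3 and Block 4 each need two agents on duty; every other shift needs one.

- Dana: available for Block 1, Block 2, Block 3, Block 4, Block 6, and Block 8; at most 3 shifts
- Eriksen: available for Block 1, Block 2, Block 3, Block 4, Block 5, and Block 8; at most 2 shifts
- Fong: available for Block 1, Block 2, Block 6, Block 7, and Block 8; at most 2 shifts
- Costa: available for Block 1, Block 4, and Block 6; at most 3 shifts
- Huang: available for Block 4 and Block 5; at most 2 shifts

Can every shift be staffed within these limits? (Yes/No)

Block 3 can only be covered by Dana and Eriksen, so that assignment is forced.
Block 7 can only be covered by Fong, so that assignment is forced.
One valid schedule: Block 1→Costa, Block 2→Dana, Block 3→Dana+Eriksen, Block 4→Costa+Huang, Block 5→Eriksen, Block 6→Dana, Block 7→Fong, Block 8→Fong.
Loads: Dana 3/3, Eriksen 2/2, Fong 2/2, Costa 2/3, Huang 1/2 — all within limits.

Yes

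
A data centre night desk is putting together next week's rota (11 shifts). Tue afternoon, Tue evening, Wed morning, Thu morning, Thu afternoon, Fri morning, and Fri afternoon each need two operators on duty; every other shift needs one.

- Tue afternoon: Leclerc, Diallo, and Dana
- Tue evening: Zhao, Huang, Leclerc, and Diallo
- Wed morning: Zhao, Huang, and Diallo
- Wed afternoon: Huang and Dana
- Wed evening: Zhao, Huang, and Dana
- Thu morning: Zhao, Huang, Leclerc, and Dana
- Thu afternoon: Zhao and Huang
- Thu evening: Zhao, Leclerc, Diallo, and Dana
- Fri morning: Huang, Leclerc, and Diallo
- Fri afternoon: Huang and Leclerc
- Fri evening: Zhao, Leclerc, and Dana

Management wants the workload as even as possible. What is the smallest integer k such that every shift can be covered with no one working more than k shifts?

4

With 5 operators and 18 worker-slots to fill, someone must work at least ⌈18/5⌉ = 4 shifts, so k ≥ 4.
k = 4 works: Tue afternoon→Leclerc+Diallo, Tue evening→Zhao+Diallo, Wed morning→Zhao+Huang, Wed afternoon→Huang, Wed evening→Zhao, Thu morning→Leclerc+Dana, Thu afternoon→Zhao+Huang, Thu evening→Diallo, Fri morning→Leclerc+Diallo, Fri afternoon→Huang+Leclerc, Fri evening→Dana.
Loads: Zhao 4, Huang 4, Leclerc 4, Diallo 4, Dana 2 — all ≤ 4.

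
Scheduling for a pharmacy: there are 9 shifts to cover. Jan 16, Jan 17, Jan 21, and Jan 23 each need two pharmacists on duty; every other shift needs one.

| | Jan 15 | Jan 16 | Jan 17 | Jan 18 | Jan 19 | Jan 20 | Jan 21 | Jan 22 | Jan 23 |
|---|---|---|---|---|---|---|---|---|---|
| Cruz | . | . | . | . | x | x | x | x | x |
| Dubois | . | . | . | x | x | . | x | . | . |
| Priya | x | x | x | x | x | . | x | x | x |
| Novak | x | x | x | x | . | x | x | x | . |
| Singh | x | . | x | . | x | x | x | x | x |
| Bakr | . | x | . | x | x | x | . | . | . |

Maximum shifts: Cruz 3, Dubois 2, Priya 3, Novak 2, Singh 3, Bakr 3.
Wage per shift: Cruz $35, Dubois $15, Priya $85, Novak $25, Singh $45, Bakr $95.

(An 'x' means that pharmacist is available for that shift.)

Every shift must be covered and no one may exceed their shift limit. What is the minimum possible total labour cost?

Picking the cheapest available pharmacist for each shift independently would cost $405, but that ignores the shift limits.
An optimal schedule: Jan 15→Priya, Jan 16→Priya+Novak, Jan 17→Priya+Novak, Jan 18→Dubois, Jan 19→Singh, Jan 20→Cruz, Jan 21→Dubois+Singh, Jan 22→Cruz, Jan 23→Cruz+Singh.
Total: 85 + 85 + 25 + 85 + 25 + 15 + 45 + 35 + 15 + 45 + 35 + 35 + 45 = $575.

$575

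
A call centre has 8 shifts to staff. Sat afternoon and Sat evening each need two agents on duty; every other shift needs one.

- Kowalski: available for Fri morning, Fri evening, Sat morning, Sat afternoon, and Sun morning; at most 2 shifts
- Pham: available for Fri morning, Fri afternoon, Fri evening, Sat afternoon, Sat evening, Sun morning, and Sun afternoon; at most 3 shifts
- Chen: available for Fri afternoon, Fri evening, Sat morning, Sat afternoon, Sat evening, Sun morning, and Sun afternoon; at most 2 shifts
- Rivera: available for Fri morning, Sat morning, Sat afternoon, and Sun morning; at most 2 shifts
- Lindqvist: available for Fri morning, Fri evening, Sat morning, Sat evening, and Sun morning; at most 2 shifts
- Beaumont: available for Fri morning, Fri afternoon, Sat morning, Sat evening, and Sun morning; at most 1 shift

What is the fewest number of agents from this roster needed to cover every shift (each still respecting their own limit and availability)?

5

10 slots to fill and no one can take more than 3, so at least ⌈10/3⌉ = 4 agents are needed.
Any 4 agents together have capacity at most 3+2+2+2 = 9 < 10 slots, so 4 can never suffice.
Kowalski, Pham, Chen, Rivera, and Lindqvist alone can cover everything: Fri morning→Kowalski, Fri afternoon→Pham, Fri evening→Kowalski, Sat morning→Rivera, Sat afternoon→Chen+Rivera, Sat evening→Pham+Chen, Sun morning→Lindqvist, Sun afternoon→Pham.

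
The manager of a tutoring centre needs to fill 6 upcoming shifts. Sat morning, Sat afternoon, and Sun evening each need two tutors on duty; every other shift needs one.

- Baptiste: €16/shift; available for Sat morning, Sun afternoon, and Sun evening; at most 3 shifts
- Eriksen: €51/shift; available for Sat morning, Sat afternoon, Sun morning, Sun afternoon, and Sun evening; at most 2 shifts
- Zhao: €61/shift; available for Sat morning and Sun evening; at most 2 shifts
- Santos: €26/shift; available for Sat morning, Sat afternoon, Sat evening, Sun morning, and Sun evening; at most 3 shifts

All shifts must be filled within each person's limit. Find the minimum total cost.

Sat afternoon can only be covered by Eriksen and Santos, so that assignment is forced.
Sat evening can only be covered by Santos, so that assignment is forced.
Picking the cheapest available tutor for each shift independently would cost €229, but that ignores the shift limits.
An optimal schedule: Sat morning→Baptiste+Eriksen, Sat afternoon→Santos+Eriksen, Sat evening→Santos, Sun morning→Santos, Sun afternoon→Baptiste, Sun evening→Baptiste+Zhao.
Total: 16 + 51 + 26 + 51 + 26 + 26 + 16 + 16 + 61 = €289.

€289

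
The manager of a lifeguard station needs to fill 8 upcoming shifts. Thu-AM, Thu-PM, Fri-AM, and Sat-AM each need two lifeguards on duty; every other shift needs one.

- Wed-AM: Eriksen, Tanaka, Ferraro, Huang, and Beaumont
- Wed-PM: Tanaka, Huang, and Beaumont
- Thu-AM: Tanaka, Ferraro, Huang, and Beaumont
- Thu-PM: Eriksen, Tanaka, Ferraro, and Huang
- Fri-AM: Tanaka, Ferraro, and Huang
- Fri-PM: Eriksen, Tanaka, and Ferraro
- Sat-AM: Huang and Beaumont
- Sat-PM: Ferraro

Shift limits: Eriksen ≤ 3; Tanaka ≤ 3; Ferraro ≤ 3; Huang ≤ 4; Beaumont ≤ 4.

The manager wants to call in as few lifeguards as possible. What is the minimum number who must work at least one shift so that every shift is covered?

4

12 slots to fill and no one can take more than 4, so at least ⌈12/4⌉ = 3 lifeguards are needed.
Any 3 lifeguards together have capacity at most 4+4+3 = 11 < 12 slots, so 3 can never suffice.
Eriksen, Ferraro, Huang, and Beaumont alone can cover everything: Wed-AM→Eriksen, Wed-PM→Huang, Thu-AM→Ferraro+Beaumont, Thu-PM→Eriksen+Huang, Fri-AM→Ferraro+Huang, Fri-PM→Eriksen, Sat-AM→Huang+Beaumont, Sat-PM→Ferraro.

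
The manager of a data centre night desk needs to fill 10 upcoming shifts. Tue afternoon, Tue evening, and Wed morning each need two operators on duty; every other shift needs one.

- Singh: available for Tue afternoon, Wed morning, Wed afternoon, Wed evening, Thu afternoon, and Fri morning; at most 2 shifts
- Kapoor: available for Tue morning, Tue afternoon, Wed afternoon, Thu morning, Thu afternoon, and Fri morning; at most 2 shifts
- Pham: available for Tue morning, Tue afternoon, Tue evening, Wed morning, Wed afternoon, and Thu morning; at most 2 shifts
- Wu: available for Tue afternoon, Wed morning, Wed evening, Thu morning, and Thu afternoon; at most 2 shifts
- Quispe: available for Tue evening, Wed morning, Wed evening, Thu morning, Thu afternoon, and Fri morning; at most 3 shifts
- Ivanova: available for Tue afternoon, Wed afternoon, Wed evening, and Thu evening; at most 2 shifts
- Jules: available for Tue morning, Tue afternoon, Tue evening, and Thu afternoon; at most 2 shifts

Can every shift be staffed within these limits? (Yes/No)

Thu evening can only be covered by Ivanova, so that assignment is forced.
One valid schedule: Tue morning→Kapoor, Tue afternoon→Ivanova+Jules, Tue evening→Pham+Quispe, Wed morning→Pham+Quispe, Wed afternoon→Singh, Wed evening→Wu, Thu morning→Kapoor, Thu afternoon→Wu, Thu evening→Ivanova, Fri morning→Singh.
Loads: Singh 2/2, Kapoor 2/2, Pham 2/2, Wu 2/2, Quispe 2/3, Ivanova 2/2, Jules 1/2 — all within limits.

Yes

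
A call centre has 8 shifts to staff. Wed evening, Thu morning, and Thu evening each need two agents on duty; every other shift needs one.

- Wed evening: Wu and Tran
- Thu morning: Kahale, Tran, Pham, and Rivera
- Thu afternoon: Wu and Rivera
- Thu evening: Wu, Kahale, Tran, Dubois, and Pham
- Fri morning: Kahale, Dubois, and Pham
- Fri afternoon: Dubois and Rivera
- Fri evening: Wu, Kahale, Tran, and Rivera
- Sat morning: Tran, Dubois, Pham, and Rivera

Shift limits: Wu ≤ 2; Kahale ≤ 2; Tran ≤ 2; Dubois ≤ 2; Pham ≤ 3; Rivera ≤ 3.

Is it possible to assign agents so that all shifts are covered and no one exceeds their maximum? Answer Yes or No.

Yes

Wed evening can only be covered by Wu and Tran, so that assignment is forced.
One valid schedule: Wed evening→Wu+Tran, Thu morning→Pham+Rivera, Thu afternoon→Wu, Thu evening→Dubois+Pham, Fri morning→Kahale, Fri afternoon→Dubois, Fri evening→Kahale, Sat morning→Tran.
Loads: Wu 2/2, Kahale 2/2, Tran 2/2, Dubois 2/2, Pham 2/3, Rivera 1/3 — all within limits.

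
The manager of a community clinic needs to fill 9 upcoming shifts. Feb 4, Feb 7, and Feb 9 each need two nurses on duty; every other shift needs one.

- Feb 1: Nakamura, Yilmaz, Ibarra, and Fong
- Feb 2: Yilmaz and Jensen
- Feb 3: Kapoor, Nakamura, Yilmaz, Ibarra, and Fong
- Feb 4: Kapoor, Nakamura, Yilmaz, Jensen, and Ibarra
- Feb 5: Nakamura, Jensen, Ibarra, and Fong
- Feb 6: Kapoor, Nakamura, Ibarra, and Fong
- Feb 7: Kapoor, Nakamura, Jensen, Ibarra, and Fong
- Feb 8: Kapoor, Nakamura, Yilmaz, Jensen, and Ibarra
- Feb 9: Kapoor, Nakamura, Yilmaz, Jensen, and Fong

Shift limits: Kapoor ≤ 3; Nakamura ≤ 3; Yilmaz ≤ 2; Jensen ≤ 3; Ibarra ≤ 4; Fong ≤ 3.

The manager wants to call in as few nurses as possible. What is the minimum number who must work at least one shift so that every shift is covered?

4

12 slots to fill and no one can take more than 4, so at least ⌈12/4⌉ = 3 nurses are needed.
Any 3 nurses together have capacity at most 4+3+3 = 10 < 12 slots, so 3 can never suffice.
Kapoor, Nakamura, Yilmaz, and Ibarra alone can cover everything: Feb 1→Nakamura, Feb 2→Yilmaz, Feb 3→Ibarra, Feb 4→Yilmaz+Ibarra, Feb 5→Nakamura, Feb 6→Kapoor, Feb 7→Kapoor+Ibarra, Feb 8→Ibarra, Feb 9→Kapoor+Nakamura.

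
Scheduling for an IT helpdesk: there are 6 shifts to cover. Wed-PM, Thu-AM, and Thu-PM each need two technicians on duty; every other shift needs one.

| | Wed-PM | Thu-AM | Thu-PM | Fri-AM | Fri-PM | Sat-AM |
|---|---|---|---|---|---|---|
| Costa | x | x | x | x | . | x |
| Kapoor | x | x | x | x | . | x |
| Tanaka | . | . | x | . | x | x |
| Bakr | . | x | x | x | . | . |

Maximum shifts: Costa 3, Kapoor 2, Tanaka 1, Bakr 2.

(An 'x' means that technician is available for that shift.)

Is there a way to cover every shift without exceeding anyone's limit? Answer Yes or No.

Total capacity is 3+2+1+2 = 8 but 9 worker-slots are needed — infeasible.

No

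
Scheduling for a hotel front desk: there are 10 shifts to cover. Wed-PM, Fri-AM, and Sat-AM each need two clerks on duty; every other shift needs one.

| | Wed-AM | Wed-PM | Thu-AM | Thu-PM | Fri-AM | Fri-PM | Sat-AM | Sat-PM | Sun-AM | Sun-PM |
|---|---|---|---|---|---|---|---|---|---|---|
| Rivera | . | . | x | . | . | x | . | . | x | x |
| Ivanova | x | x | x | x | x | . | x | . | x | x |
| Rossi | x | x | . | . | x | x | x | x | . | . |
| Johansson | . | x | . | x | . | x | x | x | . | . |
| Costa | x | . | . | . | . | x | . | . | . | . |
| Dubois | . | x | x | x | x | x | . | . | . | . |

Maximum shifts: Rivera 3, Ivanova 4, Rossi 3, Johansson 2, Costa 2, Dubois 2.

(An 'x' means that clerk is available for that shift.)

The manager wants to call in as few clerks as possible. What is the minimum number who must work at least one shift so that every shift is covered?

5

13 slots to fill and no one can take more than 4, so at least ⌈13/4⌉ = 4 clerks are needed.
Any 4 clerks together have capacity at most 4+3+3+2 = 12 < 13 slots, so 4 can never suffice.
Rivera, Ivanova, Rossi, Johansson, and Costa alone can cover everything: Wed-AM→Ivanova, Wed-PM→Ivanova+Johansson, Thu-AM→Rivera, Thu-PM→Ivanova, Fri-AM→Ivanova+Rossi, Fri-PM→Costa, Sat-AM→Rossi+Johansson, Sat-PM→Rossi, Sun-AM→Rivera, Sun-PM→Rivera.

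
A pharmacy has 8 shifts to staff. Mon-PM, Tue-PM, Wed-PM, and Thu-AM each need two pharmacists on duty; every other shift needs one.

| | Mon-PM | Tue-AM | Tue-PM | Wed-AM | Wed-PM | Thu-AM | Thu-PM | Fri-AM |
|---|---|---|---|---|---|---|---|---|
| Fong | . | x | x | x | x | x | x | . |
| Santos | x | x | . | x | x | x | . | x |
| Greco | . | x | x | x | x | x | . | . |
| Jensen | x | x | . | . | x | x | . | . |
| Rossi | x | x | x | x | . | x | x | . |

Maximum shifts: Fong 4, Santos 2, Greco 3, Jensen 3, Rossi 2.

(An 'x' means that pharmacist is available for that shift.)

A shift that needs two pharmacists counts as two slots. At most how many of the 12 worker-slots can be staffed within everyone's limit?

12

Total capacity across all pharmacists is 4+2+3+3+2 = 14, and 12 slots are needed, so at most 12 can be filled.
An assignment achieving 12: Mon-PM→Santos+Jensen, Tue-AM→Greco, Tue-PM→Fong+Greco, Wed-AM→Fong, Wed-PM→Fong+Greco, Thu-AM→Jensen+Rossi, Thu-PM→Fong, Fri-AM→Santos.
Loads: Fong 4/4, Santos 2/2, Greco 3/3, Jensen 2/3, Rossi 1/2.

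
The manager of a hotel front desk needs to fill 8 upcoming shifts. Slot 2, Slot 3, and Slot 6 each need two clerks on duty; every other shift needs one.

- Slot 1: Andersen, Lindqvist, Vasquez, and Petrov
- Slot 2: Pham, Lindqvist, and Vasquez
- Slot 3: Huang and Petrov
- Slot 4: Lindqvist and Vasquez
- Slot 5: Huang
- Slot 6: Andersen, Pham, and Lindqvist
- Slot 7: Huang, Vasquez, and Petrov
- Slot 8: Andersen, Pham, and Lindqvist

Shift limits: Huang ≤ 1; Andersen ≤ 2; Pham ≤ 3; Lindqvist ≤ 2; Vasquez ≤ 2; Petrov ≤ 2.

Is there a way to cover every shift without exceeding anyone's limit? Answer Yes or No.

No

Total capacity is 12 and 11 slots are needed, so capacity alone doesn't rule it out.
Shifts {Slot 3, Slot 5} need 3 worker-slots in total, but the clerks available for any of those shifts (Huang and Petrov) can supply at most 2 among them. So no valid schedule exists.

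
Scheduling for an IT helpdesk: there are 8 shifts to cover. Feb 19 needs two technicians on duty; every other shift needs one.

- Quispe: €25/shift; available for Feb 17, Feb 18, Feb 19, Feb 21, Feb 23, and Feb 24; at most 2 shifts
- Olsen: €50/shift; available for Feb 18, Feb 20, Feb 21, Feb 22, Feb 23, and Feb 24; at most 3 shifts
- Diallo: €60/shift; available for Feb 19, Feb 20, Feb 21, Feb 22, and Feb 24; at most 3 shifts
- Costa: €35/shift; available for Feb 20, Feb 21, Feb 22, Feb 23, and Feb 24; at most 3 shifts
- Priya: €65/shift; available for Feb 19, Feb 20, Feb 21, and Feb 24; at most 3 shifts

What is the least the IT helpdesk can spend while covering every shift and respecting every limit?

€365

Feb 17 can only be covered by Quispe, so that assignment is forced.
Picking the cheapest available technician for each shift independently would cost €280, but that ignores the shift limits.
An optimal schedule: Feb 17→Quispe, Feb 18→Olsen, Feb 19→Quispe+Diallo, Feb 20→Costa, Feb 21→Olsen, Feb 22→Costa, Feb 23→Costa, Feb 24→Olsen.
Total: 25 + 50 + 25 + 60 + 35 + 50 + 35 + 35 + 50 = €365.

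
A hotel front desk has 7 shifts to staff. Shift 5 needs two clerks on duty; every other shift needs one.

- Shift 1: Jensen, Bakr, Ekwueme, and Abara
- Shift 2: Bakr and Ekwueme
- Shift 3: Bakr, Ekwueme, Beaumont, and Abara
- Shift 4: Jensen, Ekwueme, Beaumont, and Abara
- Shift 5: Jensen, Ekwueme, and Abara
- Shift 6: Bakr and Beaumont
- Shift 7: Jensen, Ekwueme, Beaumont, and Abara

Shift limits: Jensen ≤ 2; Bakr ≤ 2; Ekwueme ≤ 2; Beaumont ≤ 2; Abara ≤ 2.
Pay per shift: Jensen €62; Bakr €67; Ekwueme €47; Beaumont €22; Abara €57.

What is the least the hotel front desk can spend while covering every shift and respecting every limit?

€376

Picking the cheapest available clerk for each shift independently would cost €286, but that ignores the shift limits.
An optimal schedule: Shift 1→Abara, Shift 2→Ekwueme, Shift 3→Beaumont, Shift 4→Jensen, Shift 5→Ekwueme+Abara, Shift 6→Beaumont, Shift 7→Jensen.
Total: 57 + 47 + 22 + 62 + 47 + 57 + 22 + 62 = €376.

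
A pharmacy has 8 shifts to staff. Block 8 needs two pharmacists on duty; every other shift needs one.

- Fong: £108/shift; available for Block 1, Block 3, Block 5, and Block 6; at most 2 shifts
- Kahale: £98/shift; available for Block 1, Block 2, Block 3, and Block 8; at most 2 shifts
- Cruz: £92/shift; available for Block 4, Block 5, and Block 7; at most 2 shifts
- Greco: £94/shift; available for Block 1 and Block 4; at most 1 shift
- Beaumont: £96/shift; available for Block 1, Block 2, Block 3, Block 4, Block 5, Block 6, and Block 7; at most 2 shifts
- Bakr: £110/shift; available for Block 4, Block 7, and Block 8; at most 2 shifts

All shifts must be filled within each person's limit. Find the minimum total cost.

£884

Block 8 can only be covered by Kahale and Bakr, so that assignment is forced.
Picking the cheapest available pharmacist for each shift independently would cost £866, but that ignores the shift limits.
An optimal schedule: Block 1→Fong, Block 2→Beaumont, Block 3→Kahale, Block 4→Greco, Block 5→Cruz, Block 6→Beaumont, Block 7→Cruz, Block 8→Kahale+Bakr.
Total: 108 + 96 + 98 + 94 + 92 + 96 + 92 + 98 + 110 = £884.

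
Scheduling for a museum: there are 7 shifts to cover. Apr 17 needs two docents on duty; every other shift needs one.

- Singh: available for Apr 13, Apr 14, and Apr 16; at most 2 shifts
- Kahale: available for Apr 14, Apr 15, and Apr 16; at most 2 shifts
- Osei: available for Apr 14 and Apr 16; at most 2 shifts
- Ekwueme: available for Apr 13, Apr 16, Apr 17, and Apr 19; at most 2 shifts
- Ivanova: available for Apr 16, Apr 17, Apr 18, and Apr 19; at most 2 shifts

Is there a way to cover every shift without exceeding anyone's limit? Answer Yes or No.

Yes

Apr 15 can only be covered by Kahale, so that assignment is forced.
Apr 17 can only be covered by Ekwueme and Ivanova, so that assignment is forced.
Apr 18 can only be covered by Ivanova, so that assignment is forced.
One valid schedule: Apr 13→Singh, Apr 14→Singh, Apr 15→Kahale, Apr 16→Kahale, Apr 17→Ekwueme+Ivanova, Apr 18→Ivanova, Apr 19→Ekwueme.
Loads: Singh 2/2, Kahale 2/2, Osei 0/2, Ekwueme 2/2, Ivanova 2/2 — all within limits.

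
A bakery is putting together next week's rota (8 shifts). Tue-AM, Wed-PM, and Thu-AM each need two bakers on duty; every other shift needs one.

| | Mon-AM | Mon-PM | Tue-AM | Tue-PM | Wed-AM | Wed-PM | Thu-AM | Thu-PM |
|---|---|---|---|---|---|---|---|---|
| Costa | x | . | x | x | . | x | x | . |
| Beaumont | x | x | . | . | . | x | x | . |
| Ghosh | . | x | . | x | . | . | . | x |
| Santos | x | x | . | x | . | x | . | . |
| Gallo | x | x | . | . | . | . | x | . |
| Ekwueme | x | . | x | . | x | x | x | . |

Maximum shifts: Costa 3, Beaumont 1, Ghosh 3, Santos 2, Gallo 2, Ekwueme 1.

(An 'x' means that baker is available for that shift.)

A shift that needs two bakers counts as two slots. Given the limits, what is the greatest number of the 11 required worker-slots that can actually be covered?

Total capacity across all bakers is 3+1+3+2+2+1 = 12, and 11 slots are needed, so at most 11 can be filled.
Shifts {Tue-AM, Wed-AM} need 3 slots but only Costa and Ekwueme are available for them, supplying at most 2 — so at least 1 slot must go unfilled.
An assignment achieving 10: Mon-AM→Santos, Mon-PM→Ghosh, Tue-AM→Costa, Tue-PM→Costa, Wed-AM→Ekwueme, Wed-PM→Costa+Santos, Thu-AM→Beaumont+Gallo, Thu-PM→Ghosh.
Loads: Costa 3/3, Beaumont 1/1, Ghosh 2/3, Santos 2/2, Gallo 1/2, Ekwueme 1/1.

10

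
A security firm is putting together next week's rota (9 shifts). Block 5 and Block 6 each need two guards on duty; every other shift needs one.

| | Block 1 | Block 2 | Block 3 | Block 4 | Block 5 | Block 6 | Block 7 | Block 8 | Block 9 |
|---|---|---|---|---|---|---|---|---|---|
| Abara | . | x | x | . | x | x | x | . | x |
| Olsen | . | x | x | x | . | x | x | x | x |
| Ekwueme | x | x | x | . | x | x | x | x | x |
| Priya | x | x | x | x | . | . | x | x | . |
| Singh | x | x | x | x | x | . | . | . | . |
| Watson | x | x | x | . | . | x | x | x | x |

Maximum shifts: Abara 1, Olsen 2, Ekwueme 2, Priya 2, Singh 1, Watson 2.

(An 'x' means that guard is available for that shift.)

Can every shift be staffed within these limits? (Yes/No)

Total capacity is 1+2+2+2+1+2 = 10 but 11 worker-slots are needed — infeasible.

No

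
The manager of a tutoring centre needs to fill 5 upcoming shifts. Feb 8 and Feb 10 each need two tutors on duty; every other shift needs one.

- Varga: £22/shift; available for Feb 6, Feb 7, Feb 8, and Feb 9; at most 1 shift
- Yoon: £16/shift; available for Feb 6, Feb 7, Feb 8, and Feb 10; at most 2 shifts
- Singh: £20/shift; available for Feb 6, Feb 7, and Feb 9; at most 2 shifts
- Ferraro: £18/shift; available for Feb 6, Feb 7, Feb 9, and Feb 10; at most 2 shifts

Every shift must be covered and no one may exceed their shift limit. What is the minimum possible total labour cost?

Feb 8 can only be covered by Varga and Yoon, so that assignment is forced.
Feb 10 can only be covered by Yoon and Ferraro, so that assignment is forced.
Picking the cheapest available tutor for each shift independently would cost £122, but that ignores the shift limits.
An optimal schedule: Feb 6→Singh, Feb 7→Ferraro, Feb 8→Varga+Yoon, Feb 9→Singh, Feb 10→Yoon+Ferraro.
Total: 20 + 18 + 22 + 16 + 20 + 16 + 18 = £130.

£130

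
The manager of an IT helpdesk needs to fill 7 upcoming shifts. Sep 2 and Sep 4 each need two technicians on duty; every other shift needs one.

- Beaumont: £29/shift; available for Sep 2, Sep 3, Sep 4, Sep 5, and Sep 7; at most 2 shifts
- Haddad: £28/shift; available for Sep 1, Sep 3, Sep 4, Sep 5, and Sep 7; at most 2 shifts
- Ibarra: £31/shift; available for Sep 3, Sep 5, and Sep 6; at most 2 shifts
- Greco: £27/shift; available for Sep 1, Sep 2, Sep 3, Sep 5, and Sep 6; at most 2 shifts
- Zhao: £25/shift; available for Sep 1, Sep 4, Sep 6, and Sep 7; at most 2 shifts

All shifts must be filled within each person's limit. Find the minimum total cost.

£249

Sep 2 can only be covered by Beaumont and Greco, so that assignment is forced.
Picking the cheapest available technician for each shift independently would cost £238, but that ignores the shift limits.
An optimal schedule: Sep 1→Zhao, Sep 2→Greco+Beaumont, Sep 3→Beaumont, Sep 4→Zhao+Haddad, Sep 5→Ibarra, Sep 6→Greco, Sep 7→Haddad.
Total: 25 + 27 + 29 + 29 + 25 + 28 + 31 + 27 + 28 = £249.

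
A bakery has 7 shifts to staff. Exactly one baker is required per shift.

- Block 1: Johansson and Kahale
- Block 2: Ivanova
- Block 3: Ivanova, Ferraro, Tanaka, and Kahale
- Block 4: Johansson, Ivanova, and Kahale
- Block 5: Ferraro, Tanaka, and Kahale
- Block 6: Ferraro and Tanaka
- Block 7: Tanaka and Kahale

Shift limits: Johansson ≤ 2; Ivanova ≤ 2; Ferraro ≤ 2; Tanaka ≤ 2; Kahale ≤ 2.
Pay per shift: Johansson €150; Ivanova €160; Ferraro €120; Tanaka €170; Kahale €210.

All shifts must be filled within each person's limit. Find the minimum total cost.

Block 2 can only be covered by Ivanova, so that assignment is forced.
Picking the cheapest available baker for each shift independently would cost €990, but that ignores the shift limits.
An optimal schedule: Block 1→Johansson, Block 2→Ivanova, Block 3→Ivanova, Block 4→Johansson, Block 5→Ferraro, Block 6→Ferraro, Block 7→Tanaka.
Total: 150 + 160 + 160 + 150 + 120 + 120 + 170 = €1030.

€1030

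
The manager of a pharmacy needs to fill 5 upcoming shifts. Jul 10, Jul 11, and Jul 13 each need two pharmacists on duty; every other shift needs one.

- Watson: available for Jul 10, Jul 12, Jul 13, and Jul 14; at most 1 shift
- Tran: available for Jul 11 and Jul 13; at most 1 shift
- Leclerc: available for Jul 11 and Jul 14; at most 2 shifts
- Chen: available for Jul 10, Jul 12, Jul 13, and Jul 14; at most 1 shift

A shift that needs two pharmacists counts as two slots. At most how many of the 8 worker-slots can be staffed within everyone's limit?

Total capacity across all pharmacists is 1+1+2+1 = 5, and 8 slots are needed, so at most 5 can be filled.
An assignment achieving 5: Jul 10→Watson+Chen, Jul 11→Tran+Leclerc, Jul 14→Leclerc.
Loads: Watson 1/1, Tran 1/1, Leclerc 2/2, Chen 1/1.

5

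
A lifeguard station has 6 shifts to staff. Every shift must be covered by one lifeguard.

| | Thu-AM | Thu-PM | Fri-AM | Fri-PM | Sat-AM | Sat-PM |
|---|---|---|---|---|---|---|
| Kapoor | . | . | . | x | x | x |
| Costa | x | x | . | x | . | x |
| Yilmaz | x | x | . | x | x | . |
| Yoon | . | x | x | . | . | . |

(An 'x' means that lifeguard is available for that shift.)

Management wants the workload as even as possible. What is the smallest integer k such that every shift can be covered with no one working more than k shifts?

With 4 lifeguards and 6 worker-slots to fill, someone must work at least ⌈6/4⌉ = 2 shifts, so k ≥ 2.
k = 2 works: Thu-AM→Costa, Thu-PM→Costa, Fri-AM→Yoon, Fri-PM→Yilmaz, Sat-AM→Kapoor, Sat-PM→Kapoor.
Loads: Kapoor 2, Costa 2, Yilmaz 1, Yoon 1 — all ≤ 2.

2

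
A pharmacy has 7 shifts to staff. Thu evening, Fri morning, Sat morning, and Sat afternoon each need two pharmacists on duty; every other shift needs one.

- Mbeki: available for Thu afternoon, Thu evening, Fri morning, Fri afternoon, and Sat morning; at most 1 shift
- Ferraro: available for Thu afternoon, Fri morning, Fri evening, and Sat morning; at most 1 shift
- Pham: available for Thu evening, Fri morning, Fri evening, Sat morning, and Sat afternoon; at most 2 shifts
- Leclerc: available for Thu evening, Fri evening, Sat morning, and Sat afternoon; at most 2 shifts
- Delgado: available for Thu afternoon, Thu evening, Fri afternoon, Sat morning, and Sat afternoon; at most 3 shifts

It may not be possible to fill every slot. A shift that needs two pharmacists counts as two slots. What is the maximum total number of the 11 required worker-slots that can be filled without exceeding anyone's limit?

9

Total capacity across all pharmacists is 1+1+2+2+3 = 9, and 11 slots are needed, so at most 9 can be filled.
An assignment achieving 9: Thu afternoon→Ferraro, Thu evening→Leclerc+Delgado, Fri morning→Pham, Fri afternoon→Mbeki, Fri evening→Pham, Sat morning→Delgado, Sat afternoon→Leclerc+Delgado.
Loads: Mbeki 1/1, Ferraro 1/1, Pham 2/2, Leclerc 2/2, Delgado 3/3.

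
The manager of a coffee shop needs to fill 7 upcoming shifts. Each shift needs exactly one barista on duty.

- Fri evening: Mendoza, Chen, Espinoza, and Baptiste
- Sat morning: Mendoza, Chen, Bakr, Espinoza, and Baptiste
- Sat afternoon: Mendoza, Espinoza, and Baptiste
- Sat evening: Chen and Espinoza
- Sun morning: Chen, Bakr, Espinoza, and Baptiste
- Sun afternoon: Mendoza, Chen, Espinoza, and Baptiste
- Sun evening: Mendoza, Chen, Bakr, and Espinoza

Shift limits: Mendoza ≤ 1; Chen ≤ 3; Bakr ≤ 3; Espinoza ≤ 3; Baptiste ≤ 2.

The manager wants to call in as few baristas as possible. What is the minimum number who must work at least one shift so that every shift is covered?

7 slots to fill and no one can take more than 3, so at least ⌈7/3⌉ = 3 baristas are needed.
Mendoza, Chen, and Bakr alone can cover everything: Fri evening→Chen, Sat morning→Bakr, Sat afternoon→Mendoza, Sat evening→Chen, Sun morning→Bakr, Sun afternoon→Chen, Sun evening→Bakr.

3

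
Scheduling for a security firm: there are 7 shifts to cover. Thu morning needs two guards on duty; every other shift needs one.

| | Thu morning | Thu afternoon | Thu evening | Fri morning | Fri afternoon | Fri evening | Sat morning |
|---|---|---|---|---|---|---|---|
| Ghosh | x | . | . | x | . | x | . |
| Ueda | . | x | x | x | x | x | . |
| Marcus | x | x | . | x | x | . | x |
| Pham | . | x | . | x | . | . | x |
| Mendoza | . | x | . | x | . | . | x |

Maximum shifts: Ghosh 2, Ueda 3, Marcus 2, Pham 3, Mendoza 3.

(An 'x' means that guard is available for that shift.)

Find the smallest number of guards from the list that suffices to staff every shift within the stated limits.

4

8 slots to fill and no one can take more than 3, so at least ⌈8/3⌉ = 3 guards are needed.
No set of 3 guards can cover every shift (each such set leaves at least one shift with no one available or exceeds a cap).
Ghosh, Ueda, Marcus, and Pham alone can cover everything: Thu morning→Ghosh+Marcus, Thu afternoon→Ueda, Thu evening→Ueda, Fri morning→Pham, Fri afternoon→Ueda, Fri evening→Ghosh, Sat morning→Marcus.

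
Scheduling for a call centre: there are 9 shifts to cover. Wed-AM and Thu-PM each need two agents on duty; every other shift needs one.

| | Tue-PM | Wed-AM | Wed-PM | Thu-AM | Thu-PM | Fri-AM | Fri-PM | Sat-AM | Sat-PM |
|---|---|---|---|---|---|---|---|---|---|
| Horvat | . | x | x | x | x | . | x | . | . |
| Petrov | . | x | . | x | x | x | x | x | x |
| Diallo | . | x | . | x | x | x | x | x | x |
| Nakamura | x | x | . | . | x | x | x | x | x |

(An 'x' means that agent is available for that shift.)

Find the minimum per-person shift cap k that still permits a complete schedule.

With 4 agents and 11 worker-slots to fill, someone must work at least ⌈11/4⌉ = 3 shifts, so k ≥ 3.
k = 3 works: Tue-PM→Nakamura, Wed-AM→Diallo+Nakamura, Wed-PM→Horvat, Thu-AM→Horvat, Thu-PM→Diallo+Nakamura, Fri-AM→Petrov, Fri-PM→Horvat, Sat-AM→Petrov, Sat-PM→Petrov.
Loads: Horvat 3, Petrov 3, Diallo 2, Nakamura 3 — all ≤ 3.

3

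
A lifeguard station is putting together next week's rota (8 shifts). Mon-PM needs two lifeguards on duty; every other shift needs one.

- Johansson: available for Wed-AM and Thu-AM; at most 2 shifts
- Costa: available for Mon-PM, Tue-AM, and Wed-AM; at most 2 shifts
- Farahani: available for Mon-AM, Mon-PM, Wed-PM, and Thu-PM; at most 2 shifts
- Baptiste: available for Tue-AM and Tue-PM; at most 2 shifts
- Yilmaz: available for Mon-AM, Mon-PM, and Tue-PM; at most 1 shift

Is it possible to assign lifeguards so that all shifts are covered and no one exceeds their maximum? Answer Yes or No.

No

Total capacity is 9 and 9 slots are needed, so capacity alone doesn't rule it out.
Shifts {Mon-AM, Mon-PM, Wed-PM, Thu-PM} need 5 worker-slots in total, but the lifeguards available for any of those shifts (Costa, Farahani, and Yilmaz) can supply at most 4 among them. So no valid schedule exists.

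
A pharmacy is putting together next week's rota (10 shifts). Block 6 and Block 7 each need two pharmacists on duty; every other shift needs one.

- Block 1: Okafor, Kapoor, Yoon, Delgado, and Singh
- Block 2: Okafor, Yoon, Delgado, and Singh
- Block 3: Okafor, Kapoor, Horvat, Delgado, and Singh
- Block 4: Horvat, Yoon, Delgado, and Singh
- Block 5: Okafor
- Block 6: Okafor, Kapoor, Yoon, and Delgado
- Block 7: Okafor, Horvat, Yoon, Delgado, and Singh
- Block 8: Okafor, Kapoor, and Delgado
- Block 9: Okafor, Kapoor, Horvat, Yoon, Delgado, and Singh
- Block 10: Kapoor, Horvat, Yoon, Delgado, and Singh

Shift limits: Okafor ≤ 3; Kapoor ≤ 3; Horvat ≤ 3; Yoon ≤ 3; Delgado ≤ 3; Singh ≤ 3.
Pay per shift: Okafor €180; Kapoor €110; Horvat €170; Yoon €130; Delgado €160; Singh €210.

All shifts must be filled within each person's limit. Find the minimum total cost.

Block 5 can only be covered by Okafor, so that assignment is forced.
Picking the cheapest available pharmacist for each shift independently would cost €1520, but that ignores the shift limits.
An optimal schedule: Block 1→Kapoor, Block 2→Yoon, Block 3→Kapoor, Block 4→Yoon, Block 5→Okafor, Block 6→Yoon+Delgado, Block 7→Delgado+Horvat, Block 8→Kapoor, Block 9→Horvat, Block 10→Delgado.
Total: 110 + 130 + 110 + 130 + 180 + 130 + 160 + 160 + 170 + 110 + 170 + 160 = €1720.

€1720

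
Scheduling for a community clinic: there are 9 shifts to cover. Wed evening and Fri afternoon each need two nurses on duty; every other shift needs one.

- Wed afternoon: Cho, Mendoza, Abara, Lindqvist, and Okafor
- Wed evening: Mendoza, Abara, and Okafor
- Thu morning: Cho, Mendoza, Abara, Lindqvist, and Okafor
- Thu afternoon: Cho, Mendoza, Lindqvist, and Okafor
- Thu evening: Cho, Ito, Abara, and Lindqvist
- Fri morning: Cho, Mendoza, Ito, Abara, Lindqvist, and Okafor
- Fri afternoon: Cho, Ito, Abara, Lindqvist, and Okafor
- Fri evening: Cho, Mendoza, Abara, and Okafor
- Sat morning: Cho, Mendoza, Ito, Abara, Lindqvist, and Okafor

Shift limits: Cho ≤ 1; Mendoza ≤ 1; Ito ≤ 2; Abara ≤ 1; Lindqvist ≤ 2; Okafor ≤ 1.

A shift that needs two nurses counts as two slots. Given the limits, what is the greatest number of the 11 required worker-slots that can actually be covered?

Total capacity across all nurses is 1+1+2+1+2+1 = 8, and 11 slots are needed, so at most 8 can be filled.
An assignment achieving 8: Wed afternoon→Lindqvist, Wed evening→Mendoza+Abara, Thu morning→Lindqvist, Thu afternoon→Cho, Thu evening→Ito, Fri afternoon→Ito, Fri evening→Okafor.
Loads: Cho 1/1, Mendoza 1/1, Ito 2/2, Abara 1/1, Lindqvist 2/2, Okafor 1/1.

8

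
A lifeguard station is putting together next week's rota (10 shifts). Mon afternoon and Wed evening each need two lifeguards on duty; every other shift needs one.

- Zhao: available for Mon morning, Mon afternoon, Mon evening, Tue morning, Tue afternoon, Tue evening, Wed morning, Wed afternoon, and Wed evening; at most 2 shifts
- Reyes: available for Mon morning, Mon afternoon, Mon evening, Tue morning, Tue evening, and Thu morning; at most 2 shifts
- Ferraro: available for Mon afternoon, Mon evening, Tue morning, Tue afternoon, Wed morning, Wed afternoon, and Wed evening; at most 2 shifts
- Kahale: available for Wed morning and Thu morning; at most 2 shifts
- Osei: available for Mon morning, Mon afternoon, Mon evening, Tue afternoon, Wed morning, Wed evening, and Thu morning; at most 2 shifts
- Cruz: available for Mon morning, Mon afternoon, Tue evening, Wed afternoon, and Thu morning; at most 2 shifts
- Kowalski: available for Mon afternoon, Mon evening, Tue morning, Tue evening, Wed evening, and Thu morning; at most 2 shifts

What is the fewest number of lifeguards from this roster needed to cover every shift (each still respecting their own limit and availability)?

6

12 slots to fill and no one can take more than 2, so at least ⌈12/2⌉ = 6 lifeguards are needed.
Zhao, Reyes, Ferraro, Kahale, Osei, and Cruz alone can cover everything: Mon morning→Cruz, Mon afternoon→Osei+Cruz, Mon evening→Reyes, Tue morning→Zhao, Tue afternoon→Zhao, Tue evening→Reyes, Wed morning→Kahale, Wed afternoon→Ferraro, Wed evening→Ferraro+Osei, Thu morning→Kahale.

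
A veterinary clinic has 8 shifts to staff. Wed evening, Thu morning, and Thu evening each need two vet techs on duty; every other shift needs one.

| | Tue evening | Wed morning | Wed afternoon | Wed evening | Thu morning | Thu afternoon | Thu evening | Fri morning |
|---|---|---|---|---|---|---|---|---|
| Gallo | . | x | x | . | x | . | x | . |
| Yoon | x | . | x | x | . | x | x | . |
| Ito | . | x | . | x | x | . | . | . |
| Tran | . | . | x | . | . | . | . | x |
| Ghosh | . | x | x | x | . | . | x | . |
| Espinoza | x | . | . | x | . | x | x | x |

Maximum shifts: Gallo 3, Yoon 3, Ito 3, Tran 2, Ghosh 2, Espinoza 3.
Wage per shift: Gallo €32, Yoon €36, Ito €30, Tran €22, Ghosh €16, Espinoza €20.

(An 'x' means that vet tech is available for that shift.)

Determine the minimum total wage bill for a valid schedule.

Thu morning can only be covered by Gallo and Ito, so that assignment is forced.
Picking the cheapest available vet tech for each shift independently would cost €226, but that ignores the shift limits.
An optimal schedule: Tue evening→Espinoza, Wed morning→Ito, Wed afternoon→Tran, Wed evening→Ghosh+Ito, Thu morning→Ito+Gallo, Thu afternoon→Espinoza, Thu evening→Ghosh+Espinoza, Fri morning→Tran.
Total: 20 + 30 + 22 + 16 + 30 + 30 + 32 + 20 + 16 + 20 + 22 = €258.

€258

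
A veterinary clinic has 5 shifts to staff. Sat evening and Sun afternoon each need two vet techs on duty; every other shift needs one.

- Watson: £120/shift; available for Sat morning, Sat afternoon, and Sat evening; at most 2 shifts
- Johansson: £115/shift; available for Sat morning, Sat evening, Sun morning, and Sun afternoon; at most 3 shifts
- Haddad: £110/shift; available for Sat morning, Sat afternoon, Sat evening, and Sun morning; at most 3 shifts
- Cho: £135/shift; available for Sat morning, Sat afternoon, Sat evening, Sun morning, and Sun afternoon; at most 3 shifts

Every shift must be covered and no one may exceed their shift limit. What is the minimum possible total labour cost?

Sun afternoon can only be covered by Johansson and Cho, so that assignment is forced.
Picking the cheapest available vet tech for each shift independently would cost £805, but that ignores the shift limits.
An optimal schedule: Sat morning→Johansson, Sat afternoon→Haddad, Sat evening→Haddad+Johansson, Sun morning→Haddad, Sun afternoon→Johansson+Cho.
Total: 115 + 110 + 110 + 115 + 110 + 115 + 135 = £810.

£810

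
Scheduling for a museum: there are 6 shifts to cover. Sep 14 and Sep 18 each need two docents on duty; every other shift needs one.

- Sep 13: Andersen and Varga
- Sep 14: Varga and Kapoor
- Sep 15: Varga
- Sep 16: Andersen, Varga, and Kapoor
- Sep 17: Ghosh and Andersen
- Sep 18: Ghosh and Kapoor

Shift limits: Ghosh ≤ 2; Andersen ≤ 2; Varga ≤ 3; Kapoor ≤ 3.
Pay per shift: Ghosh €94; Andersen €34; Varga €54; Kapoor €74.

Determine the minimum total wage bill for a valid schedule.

Sep 14 can only be covered by Varga and Kapoor, so that assignment is forced.
Sep 15 can only be covered by Varga, so that assignment is forced.
Sep 18 can only be covered by Ghosh and Kapoor, so that assignment is forced.
Picking the cheapest available docent for each shift independently would cost €452, but that ignores the shift limits.
An optimal schedule: Sep 13→Andersen, Sep 14→Varga+Kapoor, Sep 15→Varga, Sep 16→Varga, Sep 17→Andersen, Sep 18→Kapoor+Ghosh.
Total: 34 + 54 + 74 + 54 + 54 + 34 + 74 + 94 = €472.

€472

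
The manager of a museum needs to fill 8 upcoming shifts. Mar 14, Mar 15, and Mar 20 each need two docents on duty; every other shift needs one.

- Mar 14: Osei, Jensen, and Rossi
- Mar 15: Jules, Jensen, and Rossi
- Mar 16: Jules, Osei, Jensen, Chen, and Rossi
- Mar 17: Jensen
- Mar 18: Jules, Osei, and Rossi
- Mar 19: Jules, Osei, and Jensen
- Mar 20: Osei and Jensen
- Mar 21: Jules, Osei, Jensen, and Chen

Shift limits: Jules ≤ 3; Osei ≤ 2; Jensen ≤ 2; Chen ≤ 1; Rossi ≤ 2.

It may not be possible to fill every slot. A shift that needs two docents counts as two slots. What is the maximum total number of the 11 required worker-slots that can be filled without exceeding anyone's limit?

10

Total capacity across all docents is 3+2+2+1+2 = 10, and 11 slots are needed, so at most 10 can be filled.
An assignment achieving 10: Mar 14→Osei+Rossi, Mar 15→Jules+Rossi, Mar 17→Jensen, Mar 18→Jules, Mar 19→Jules, Mar 20→Osei+Jensen, Mar 21→Chen.
Loads: Jules 3/3, Osei 2/2, Jensen 2/2, Chen 1/1, Rossi 2/2.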